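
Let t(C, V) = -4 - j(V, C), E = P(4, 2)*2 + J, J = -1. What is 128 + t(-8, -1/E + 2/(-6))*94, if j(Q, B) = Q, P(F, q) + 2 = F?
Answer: -556/3 ≈ -185.33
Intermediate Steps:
P(F, q) = -2 + F
E = 3 (E = (-2 + 4)*2 - 1 = 2*2 - 1 = 4 - 1 = 3)
t(C, V) = -4 - V
128 + t(-8, -1/E + 2/(-6))*94 = 128 + (-4 - (-1/3 + 2/(-6)))*94 = 128 + (-4 - (-1*⅓ + 2*(-⅙)))*94 = 128 + (-4 - (-⅓ - ⅓))*94 = 128 + (-4 - 1*(-⅔))*94 = 128 + (-4 + ⅔)*94 = 128 - 10/3*94 = 128 - 940/3 = -556/3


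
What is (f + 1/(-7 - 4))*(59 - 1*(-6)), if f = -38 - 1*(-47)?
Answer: 6370/11 ≈ 579.09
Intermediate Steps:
f = 9 (f = -38 + 47 = 9)
(f + 1/(-7 - 4))*(59 - 1*(-6)) = (9 + 1/(-7 - 4))*(59 - 1*(-6)) = (9 + 1/(-11))*(59 + 6) = (9 - 1/11)*65 = (98/11)*65 = 6370/11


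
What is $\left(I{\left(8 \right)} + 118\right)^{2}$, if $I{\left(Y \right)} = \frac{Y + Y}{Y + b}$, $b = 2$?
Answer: $\frac{357604}{25} \approx 14304.0$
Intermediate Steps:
$I{\left(Y \right)} = \frac{2 Y}{2 + Y}$ ($I{\left(Y \right)} = \frac{Y + Y}{Y + 2} = \frac{2 Y}{2 + Y}$)
$\left(I{\left(8 \right)} + 118\right)^{2} = \left(2 \cdot 8 \frac{1}{2 + 8} + 118\right)^{2} = \left(2 \cdot 8 \cdot \frac{1}{10} + 118\right)^{2} = \left(\frac{8}{5} + 118\right)^{2} = \left(\frac{598}{5}\right)^{2} = \frac{357604}{25}$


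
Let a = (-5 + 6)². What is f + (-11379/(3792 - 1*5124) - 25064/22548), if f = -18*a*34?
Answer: -504377233/834276 ≈ -604.57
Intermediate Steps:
a = 1 (a = 1² = 1)
f = -612 (f = -18*1*34 = -18*34 = -612)
f + (-11379/(3792 - 1*5124) - 25064/22548) = -612 + (-11379/(3792 - 1*5124) - 25064/22548) = -612 + (-11379/(3792 - 5124) - 25064*1/22548) = -612 + (-11379/(-1332) - 6266/5637) = -612 + (-11379*(-1/1332) - 6266/5637) = -612 + (3793/444 - 6266/5637) = -612 + 6199679/834276 = -504377233/834276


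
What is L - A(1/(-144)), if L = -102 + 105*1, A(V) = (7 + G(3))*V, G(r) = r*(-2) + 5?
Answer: 73/24 ≈ 3.0417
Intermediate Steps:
G(r) = 5 - 2*r (G(r) = -2*r + 5 = 5 - 2*r)
A(V) = 6*V (A(V) = (7 + (5 - 2*3))*V = (7 + (5 - 6))*V = (7 - 1)*V = 6*V)
L = 3 (L = -102 + 105 = 3)
L - A(1/(-144)) = 3 - 6/(-144) = 3 - 6*(-1)/144 = 3 - 1*(-1/24) = 3 + 1/24 = 73/24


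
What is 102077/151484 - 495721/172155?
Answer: -57520734029/26078728020 ≈ -2.2057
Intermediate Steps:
102077/151484 - 495721/172155 = -57520734029/26078728020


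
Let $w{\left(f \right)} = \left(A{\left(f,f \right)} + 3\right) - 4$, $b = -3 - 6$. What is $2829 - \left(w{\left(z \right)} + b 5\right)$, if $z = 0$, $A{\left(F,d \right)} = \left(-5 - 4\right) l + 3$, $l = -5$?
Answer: $2827$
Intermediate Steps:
$b = -9$ ($b = -3 - 6 = -9$)
$A{\left(F,d \right)} = 48$ ($A{\left(F,d \right)} = \left(-5 - 4\right) \left(-5\right) + 3 = \left(-9\right) \left(-5\right) + 3 = 45 + 3 = 48$)
$w{\left(f \right)} = 47$ ($w{\left(f \right)} = \left(48 + 3\right) - 4 = 51 - 4 = 47$)
$2829 - \left(w{\left(z \right)} + b 5\right) = 2829 - \left(47 - 45\right) = 2829 - 2 = 2827$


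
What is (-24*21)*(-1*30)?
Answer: 15120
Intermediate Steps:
(-24*21)*(-1*30) = -504*(-30) = 15120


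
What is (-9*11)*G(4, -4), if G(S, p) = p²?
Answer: -1584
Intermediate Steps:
(-9*11)*G(4, -4) = -9*11*(-4)² = -99*16 = -1584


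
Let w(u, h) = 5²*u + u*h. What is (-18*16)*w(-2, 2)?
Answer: 15552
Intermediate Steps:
w(u, h) = 25*u + h*u
(-18*16)*w(-2, 2) = (-18*16)*(-2*(25 + 2)) = -(-576)*27 = -288*(-54) = 15552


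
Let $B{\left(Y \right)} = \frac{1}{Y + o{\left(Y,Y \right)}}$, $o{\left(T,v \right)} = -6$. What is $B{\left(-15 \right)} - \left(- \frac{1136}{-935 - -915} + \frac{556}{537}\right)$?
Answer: $- \frac{362637}{6265} \approx -57.883$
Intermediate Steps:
$B{\left(Y \right)} = \frac{1}{-6 + Y}$ ($B{\left(Y \right)} = \frac{1}{Y - 6} = \frac{1}{-6 + Y}$)
$B{\left(-15 \right)} - \left(- \frac{1136}{-935 - -915} + \frac{556}{537}\right) = \frac{1}{-6 - 15} - \left(- \frac{1136}{-935 - -915} + \frac{556}{537}\right) = \frac{1}{-21} - \left(- \frac{1136}{-935 + 915} + 556 \cdot \frac{1}{537}\right) = - \frac{1}{21} - \left(- \frac{1136}{-20} + \frac{556}{537}\right) = - \frac{1}{21} - \left(\left(-1136\right) \left(- \frac{1}{20}\right) + \frac{556}{537}\right) = - \frac{1}{21} - \left(\frac{284}{5} + \frac{556}{537}\right) = - \frac{1}{21} - \frac{155288}{2685} = - \frac{362637}{6265}$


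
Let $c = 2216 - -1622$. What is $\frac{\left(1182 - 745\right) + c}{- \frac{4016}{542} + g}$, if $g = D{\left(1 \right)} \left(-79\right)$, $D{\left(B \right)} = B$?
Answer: $- \frac{1158525}{23417} \approx -49.474$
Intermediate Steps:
$c = 3838$ ($c = 2216 + 1622 = 3838$)
$g = -79$ ($g = 1 \left(-79\right) = -79$)
$\frac{\left(1182 - 745\right) + c}{- \frac{4016}{542} + g} = \frac{\left(1182 - 745\right) + 3838}{- \frac{4016}{542} - 79} = \frac{\left(1182 - 745\right) + 3838}{\left(-4016\right) \frac{1}{542} - 79} = \frac{437 + 3838}{- \frac{2008}{271} - 79} = \frac{4275}{- \frac{23417}{271}} = 4275 \left(- \frac{271}{23417}\right) = - \frac{1158525}{23417}$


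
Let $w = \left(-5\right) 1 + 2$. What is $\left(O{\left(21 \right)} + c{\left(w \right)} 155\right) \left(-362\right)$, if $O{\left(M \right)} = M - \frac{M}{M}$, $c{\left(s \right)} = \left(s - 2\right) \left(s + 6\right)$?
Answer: $834410$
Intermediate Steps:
$w = -3$ ($w = -5 + 2 = -3$)
$c{\left(s \right)} = \left(-2 + s\right) \left(6 + s\right)$
$O{\left(M \right)} = -1 + M$ ($O{\left(M \right)} = M - 1 = -1 + M$)
$\left(O{\left(21 \right)} + c{\left(w \right)} 155\right) \left(-362\right) = \left(\left(-1 + 21\right) + \left(-12 + \left(-3\right)^{2} + 4 \left(-3\right)\right) 155\right) \left(-362\right) = \left(20 + \left(-12 + 9 - 12\right) 155\right) \left(-362\right) = \left(20 - 2325\right) \left(-362\right) = \left(-2305\right) \left(-362\right) = 834410$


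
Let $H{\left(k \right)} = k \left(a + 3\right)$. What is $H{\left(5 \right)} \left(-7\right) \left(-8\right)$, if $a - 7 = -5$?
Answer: $1400$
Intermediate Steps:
$a = 2$ ($a = 7 - 5 = 2$)
$H{\left(k \right)} = 5 k$ ($H{\left(k \right)} = k \left(2 + 3\right) = k 5 = 5 k$)
$H{\left(5 \right)} \left(-7\right) \left(-8\right) = 5 \cdot 5 \left(-7\right) \left(-8\right) = 25 \left(-7\right) \left(-8\right) = \left(-175\right) \left(-8\right) = 1400$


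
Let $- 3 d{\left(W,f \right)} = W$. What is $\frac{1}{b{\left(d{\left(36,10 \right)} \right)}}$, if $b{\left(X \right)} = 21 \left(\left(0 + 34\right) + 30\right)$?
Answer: $\frac{1}{1344} \approx 0.00074405$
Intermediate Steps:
$d{\left(W,f \right)} = - \frac{W}{3}$
$b{\left(X \right)} = 1344$ ($b{\left(X \right)} = 21 \left(34 + 30\right) = 21 \cdot 64 = 1344$)
$\frac{1}{b{\left(d{\left(36,10 \right)} \right)}} = \frac{1}{1344}$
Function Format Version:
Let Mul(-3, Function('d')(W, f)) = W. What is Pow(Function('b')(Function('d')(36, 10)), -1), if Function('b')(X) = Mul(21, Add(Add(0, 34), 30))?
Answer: Rational(1, 1344) ≈ 0.00074405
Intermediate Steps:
Function('d')(W, f) = Mul(Rational(-1, 3), W)
Function('b')(X) = 1344 (Function('b')(X) = Mul(21, Add(34, 30)) = Mul(21, 64) = 1344)
Pow(Function('b')(Function('d')(36, 10)), -1) = Pow(1344, -1) = Rational(1, 1344)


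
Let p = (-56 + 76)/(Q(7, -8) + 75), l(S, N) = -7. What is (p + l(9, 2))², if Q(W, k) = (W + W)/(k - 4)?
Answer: 8886361/196249 ≈ 45.281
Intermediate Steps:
Q(W, k) = 2*W/(-4 + k) (Q(W, k) = (2*W)/(-4 + k) = 2*W/(-4 + k))
p = 120/443 (p = (-56 + 76)/(2*7/(-4 - 8) + 75) = 20/(2*7/(-12) + 75) = 20/(2*7*(-1/12) + 75) = 20/(-7/6 + 75) = 20/(443/6) = 20*(6/443) = 120/443 ≈ 0.27088)
(p + l(9, 2))² = (120/443 - 7)² = (-2981/443)² = 8886361/196249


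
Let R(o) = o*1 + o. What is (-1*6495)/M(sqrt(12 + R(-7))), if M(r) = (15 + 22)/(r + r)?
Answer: -12990*I*sqrt(2)/37 ≈ -496.5*I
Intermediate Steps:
R(o) = 2*o (R(o) = o + o = 2*o)
M(r) = 37/(2*r) (M(r) = 37/((2*r)) = 37*(1/(2*r)) = 37/(2*r))
(-1*6495)/M(sqrt(12 + R(-7))) = (-1*6495)/((37/(2*(sqrt(12 + 2*(-7)))))) = -6495*2*sqrt(12 - 14)/37 = -6495*2*I*sqrt(2)/37 = -12990*I*sqrt(2)/37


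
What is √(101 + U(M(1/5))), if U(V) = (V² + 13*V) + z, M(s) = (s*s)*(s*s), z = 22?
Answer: √48055001/625 ≈ 11.091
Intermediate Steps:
M(s) = s⁴ (M(s) = s²*s² = s⁴)
U(V) = 22 + V² + 13*V (U(V) = (V² + 13*V) + 22 = 22 + V² + 13*V)
√(101 + U(M(1/5))) = √(101 + (22 + ((1/5)⁴)² + 13*(1/5)⁴)) = √(101 + (22 + ((⅕)⁴)² + 13*(⅕)⁴)) = √(101 + (22 + (1/625)² + 13*(1/625))) = √(101 + (22 + 1/390625 + 13/625)) = √(101 + 8601876/390625) = √(48055001/390625) = √48055001/625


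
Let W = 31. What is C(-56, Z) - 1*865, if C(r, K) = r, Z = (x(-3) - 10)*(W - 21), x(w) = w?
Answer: -921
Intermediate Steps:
Z = -130 (Z = (-3 - 10)*(31 - 21) = -13*10 = -130)
C(-56, Z) - 1*865 = -56 - 1*865 = -56 - 865 = -921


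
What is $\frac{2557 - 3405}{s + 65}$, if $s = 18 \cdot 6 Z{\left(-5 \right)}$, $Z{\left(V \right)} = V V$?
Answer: $- \frac{848}{2765} \approx -0.30669$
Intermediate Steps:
$Z{\left(V \right)} = V^{2}$
$s = 2700$ ($s = 18 \cdot 6 \left(-5\right)^{2} = 108 \cdot 25 = 2700$)
$\frac{2557 - 3405}{s + 65} = \frac{2557 - 3405}{2700 + 65} = - \frac{848}{2765}$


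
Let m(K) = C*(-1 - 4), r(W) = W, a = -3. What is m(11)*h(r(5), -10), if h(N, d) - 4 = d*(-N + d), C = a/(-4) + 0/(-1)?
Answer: -1155/2 ≈ -577.50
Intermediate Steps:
C = ¾ (C = -3/(-4) + 0/(-1) = -3*(-¼) + 0*(-1) = ¾ + 0 = ¾ ≈ 0.75000)
m(K) = -15/4 (m(K) = 3*(-1 - 4)/4 = (¾)*(-5) = -15/4)
h(N, d) = 4 + d*(d - N) (h(N, d) = 4 + d*(-N + d) = 4 + d*(d - N))
m(11)*h(r(5), -10) = -15*(4 + (-10)² - 1*5*(-10))/4 = -15*(4 + 100 + 50)/4 = -15/4*154 = -1155/2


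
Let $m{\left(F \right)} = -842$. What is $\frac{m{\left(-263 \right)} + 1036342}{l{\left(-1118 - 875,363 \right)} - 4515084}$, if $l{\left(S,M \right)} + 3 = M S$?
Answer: $- \frac{517750}{2619273} \approx -0.19767$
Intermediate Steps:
$l{\left(S,M \right)} = -3 + M S$
$\frac{m{\left(-263 \right)} + 1036342}{l{\left(-1118 - 875,363 \right)} - 4515084} = \frac{-842 + 1036342}{\left(-3 + 363 \left(-1118 - 875\right)\right) - 4515084} = \frac{1035500}{\left(-3 + 363 \left(-1118 - 875\right)\right) - 4515084} = \frac{1035500}{\left(-3 + 363 \left(-1993\right)\right) - 4515084} = \frac{1035500}{\left(-3 - 723459\right) - 4515084} = \frac{1035500}{-723462 - 4515084} = \frac{1035500}{-5238546} = 1035500 \left(- \frac{1}{5238546}\right) = - \frac{517750}{2619273}$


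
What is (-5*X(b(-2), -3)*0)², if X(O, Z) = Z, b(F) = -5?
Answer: 0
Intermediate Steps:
(-5*X(b(-2), -3)*0)² = (-5*(-3)*0)² = (15*0)² = 0² = 0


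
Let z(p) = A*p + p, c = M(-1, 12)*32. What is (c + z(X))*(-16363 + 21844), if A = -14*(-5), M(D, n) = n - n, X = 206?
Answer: 80165106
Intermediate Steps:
M(D, n) = 0
A = 70
c = 0 (c = 0*32 = 0)
z(p) = 71*p (z(p) = 70*p + p = 71*p)
(c + z(X))*(-16363 + 21844) = (0 + 71*206)*(-16363 + 21844) = (0 + 14626)*5481 = 14626*5481 = 80165106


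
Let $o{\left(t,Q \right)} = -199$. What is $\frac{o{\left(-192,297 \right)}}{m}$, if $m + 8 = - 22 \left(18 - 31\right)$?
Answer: $- \frac{199}{278} \approx -0.71583$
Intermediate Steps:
$m = 278$ ($m = -8 - 22 \left(18 - 31\right) = -8 - -286 = -8 + 286 = 278$)
$\frac{o{\left(-192,297 \right)}}{m} = - \frac{199}{278}$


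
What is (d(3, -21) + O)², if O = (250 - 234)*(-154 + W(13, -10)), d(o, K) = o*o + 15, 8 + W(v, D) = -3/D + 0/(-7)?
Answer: 164249856/25 ≈ 6.5700e+6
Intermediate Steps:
W(v, D) = -8 - 3/D (W(v, D) = -8 + (-3/D + 0/(-7)) = -8 + (-3/D + 0*(-⅐)) = -8 + (-3/D + 0) = -8 - 3/D)
d(o, K) = 15 + o² (d(o, K) = o² + 15 = 15 + o²)
O = -12936/5 (O = (250 - 234)*(-154 + (-8 - 3/(-10))) = 16*(-154 + (-8 - 3*(-⅒))) = 16*(-154 + (-8 + 3/10)) = 16*(-154 - 77/10) = 16*(-1617/10) = -12936/5 ≈ -2587.2)
(d(3, -21) + O)² = ((15 + 3²) - 12936/5)² = ((15 + 9) - 12936/5)² = (24 - 12936/5)² = (-12816/5)² = 164249856/25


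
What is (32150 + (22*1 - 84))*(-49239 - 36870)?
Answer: -2763065592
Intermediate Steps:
(32150 + (22*1 - 84))*(-49239 - 36870) = (32150 + (22 - 84))*(-86109) = (32150 - 62)*(-86109) = 32088*(-86109) = -2763065592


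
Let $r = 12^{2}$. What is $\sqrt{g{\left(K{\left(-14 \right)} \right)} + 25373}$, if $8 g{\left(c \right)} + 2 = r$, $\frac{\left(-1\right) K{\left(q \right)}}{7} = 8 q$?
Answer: $\frac{\sqrt{101563}}{2} \approx 159.34$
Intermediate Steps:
$r = 144$
$K{\left(q \right)} = - 56 q$ ($K{\left(q \right)} = - 7 \cdot 8 q = - 56 q$)
$g{\left(c \right)} = \frac{71}{4}$ ($g{\left(c \right)} = - \frac{1}{4} + \frac{1}{8} \cdot 144 = - \frac{1}{4} + 18 = \frac{71}{4}$)
$\sqrt{g{\left(K{\left(-14 \right)} \right)} + 25373} = \sqrt{\frac{71}{4} + 25373} = \sqrt{\frac{101563}{4}} = \frac{\sqrt{101563}}{2}$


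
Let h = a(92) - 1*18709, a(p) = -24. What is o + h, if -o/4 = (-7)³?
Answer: -17361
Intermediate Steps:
h = -18733 (h = -24 - 1*18709 = -24 - 18709 = -18733)
o = 1372 (o = -4*(-7)³ = -4*(-343) = 1372)
o + h = 1372 - 18733 = -17361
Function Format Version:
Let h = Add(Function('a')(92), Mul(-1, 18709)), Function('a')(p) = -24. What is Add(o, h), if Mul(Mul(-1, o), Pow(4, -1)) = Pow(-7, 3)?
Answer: -17361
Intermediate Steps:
h = -18733 (h = Add(-24, Mul(-1, 18709)) = Add(-24, -18709) = -18733)
o = 1372 (o = Mul(-4, Pow(-7, 3)) = Mul(-4, -343) = 1372)
Add(o, h) = Add(1372, -18733) = -17361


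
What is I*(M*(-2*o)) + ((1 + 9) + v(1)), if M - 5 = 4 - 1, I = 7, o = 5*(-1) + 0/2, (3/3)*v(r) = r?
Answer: 571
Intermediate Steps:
v(r) = r
o = -5 (o = -5 + 0*(1/2) = -5 + 0 = -5)
M = 8 (M = 5 + (4 - 1) = 5 + 3 = 8)
I*(M*(-2*o)) + ((1 + 9) + v(1)) = 7*(8*(-2*(-5))) + ((1 + 9) + 1) = 7*(8*10) + (10 + 1) = 7*80 + 11 = 560 + 11 = 571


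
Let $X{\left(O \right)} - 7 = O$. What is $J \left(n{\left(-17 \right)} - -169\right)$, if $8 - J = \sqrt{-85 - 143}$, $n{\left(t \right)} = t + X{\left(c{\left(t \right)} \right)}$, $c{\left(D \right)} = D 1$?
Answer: $1136 - 284 i \sqrt{57} \approx 1136.0 - 2144.2 i$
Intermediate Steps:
$c{\left(D \right)} = D$
$X{\left(O \right)} = 7 + O$
$n{\left(t \right)} = 7 + 2 t$ ($n{\left(t \right)} = t + \left(7 + t\right) = 7 + 2 t$)
$J = 8 - 2 i \sqrt{57}$ ($J = 8 - \sqrt{-85 - 143} = 8 - \sqrt{-228} = 8 - 2 i \sqrt{57} \approx 8.0 - 15.1 i$)
$J \left(n{\left(-17 \right)} - -169\right) = \left(8 - 2 i \sqrt{57}\right) \left(\left(7 + 2 \left(-17\right)\right) - -169\right) = \left(8 - 2 i \sqrt{57}\right) \left(\left(7 - 34\right) + 169\right) = \left(8 - 2 i \sqrt{57}\right) \left(-27 + 169\right) = \left(8 - 2 i \sqrt{57}\right) 142 = 1136 - 284 i \sqrt{57}$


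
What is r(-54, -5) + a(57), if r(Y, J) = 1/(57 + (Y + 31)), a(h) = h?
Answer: 1939/34 ≈ 57.029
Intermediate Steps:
r(Y, J) = 1/(88 + Y) (r(Y, J) = 1/(57 + (31 + Y)) = 1/(88 + Y))
r(-54, -5) + a(57) = 1/(88 - 54) + 57 = 1/34 + 57 = 1939/34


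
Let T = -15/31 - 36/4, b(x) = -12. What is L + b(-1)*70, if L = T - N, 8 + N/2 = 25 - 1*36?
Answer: -25156/31 ≈ -811.48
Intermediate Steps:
N = -38 (N = -16 + 2*(25 - 1*36) = -16 + 2*(25 - 36) = -16 + 2*(-11) = -16 - 22 = -38)
T = -294/31 (T = -15*1/31 - 36*¼ = -15/31 - 9 = -294/31 ≈ -9.4839)
L = 884/31 (L = -294/31 - 1*(-38) = -294/31 + 38 = 884/31 ≈ 28.516)
L + b(-1)*70 = 884/31 - 12*70 = 884/31 - 840 = -25156/31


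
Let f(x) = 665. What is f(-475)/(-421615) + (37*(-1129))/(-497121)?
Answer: 3456307586/41918734083 ≈ 0.082453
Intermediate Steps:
f(-475)/(-421615) + (37*(-1129))/(-497121) = 665/(-421615) + (37*(-1129))/(-497121) = 665*(-1/421615) - 41773*(-1/497121) = -133/84323 + 41773/497121 = 3456307586/41918734083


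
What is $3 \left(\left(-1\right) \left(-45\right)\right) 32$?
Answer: $4320$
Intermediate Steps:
$3 \left(\left(-1\right) \left(-45\right)\right) 32 = 3 \cdot 45 \cdot 32 = 135 \cdot 32 = 4320$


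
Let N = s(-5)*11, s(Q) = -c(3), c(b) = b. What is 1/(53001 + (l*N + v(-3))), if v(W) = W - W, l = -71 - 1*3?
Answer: 1/55443 ≈ 1.8037e-5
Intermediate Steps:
l = -74 (l = -71 - 3 = -74)
s(Q) = -3 (s(Q) = -1*3 = -3)
N = -33 (N = -3*11 = -33)
v(W) = 0
1/(53001 + (l*N + v(-3))) = 1/(53001 + (-74*(-33) + 0)) = 1/(53001 + (2442 + 0)) = 1/(53001 + 2442) = 1/55443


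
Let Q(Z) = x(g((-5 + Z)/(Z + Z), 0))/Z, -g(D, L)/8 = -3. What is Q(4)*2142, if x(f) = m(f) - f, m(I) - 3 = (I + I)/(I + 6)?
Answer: -103887/10 ≈ -10389.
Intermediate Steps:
m(I) = 3 + 2*I/(6 + I) (m(I) = 3 + (I + I)/(I + 6) = 3 + (2*I)/(6 + I) = 3 + 2*I/(6 + I))
g(D, L) = 24 (g(D, L) = -8*(-3) = 24)
x(f) = -f + (18 + 5*f)/(6 + f) (x(f) = (18 + 5*f)/(6 + f) - f = -f + (18 + 5*f)/(6 + f))
Q(Z) = -97/(5*Z) (Q(Z) = ((18 - 1*24 - 1*24**2)/(6 + 24))/Z = ((18 - 24 - 1*576)/30)/Z = ((18 - 24 - 576)/30)/Z = ((1/30)*(-582))/Z = -97/(5*Z))
Q(4)*2142 = -97/5/4*2142 = -97/5*1/4*2142 = -97/20*2142 = -103887/10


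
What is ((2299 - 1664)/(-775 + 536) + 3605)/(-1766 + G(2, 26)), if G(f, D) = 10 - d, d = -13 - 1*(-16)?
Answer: -860960/420401 ≈ -2.0480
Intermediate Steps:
d = 3 (d = -13 + 16 = 3)
G(f, D) = 7 (G(f, D) = 10 - 1*3 = 10 - 3 = 7)
((2299 - 1664)/(-775 + 536) + 3605)/(-1766 + G(2, 26)) = ((2299 - 1664)/(-775 + 536) + 3605)/(-1766 + 7) = (635/(-239) + 3605)/(-1759) = (635*(-1/239) + 3605)*(-1/1759) = (-635/239 + 3605)*(-1/1759) = (860960/239)*(-1/1759) = -860960/420401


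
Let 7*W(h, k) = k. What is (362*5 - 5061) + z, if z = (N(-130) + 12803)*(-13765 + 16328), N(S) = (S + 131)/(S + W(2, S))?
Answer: 34123253579/1040 ≈ 3.2811e+7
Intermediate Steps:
W(h, k) = k/7
N(S) = 7*(131 + S)/(8*S) (N(S) = (S + 131)/(S + S/7) = (131 + S)/((8*S/7)) = (131 + S)*(7/(8*S)) = 7*(131 + S)/(8*S))
z = 34126634619/1040 (z = ((7/8)*(131 - 130)/(-130) + 12803)*(-13765 + 16328) = ((7/8)*(-1/130)*1 + 12803)*2563 = (-7/1040 + 12803)*2563 = (13315113/1040)*2563 = 34126634619/1040 ≈ 3.2814e+7)
(362*5 - 5061) + z = (362*5 - 5061) + 34126634619/1040 = (1810 - 5061) + 34126634619/1040 = -3251 + 34126634619/1040 = 34123253579/1040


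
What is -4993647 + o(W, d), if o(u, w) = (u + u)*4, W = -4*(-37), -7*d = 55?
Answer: -4992463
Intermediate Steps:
d = -55/7 (d = -⅐*55 = -55/7 ≈ -7.8571)
W = 148
o(u, w) = 8*u (o(u, w) = (2*u)*4 = 8*u)
-4993647 + o(W, d) = -4993647 + 8*148 = -4993647 + 1184 = -4992463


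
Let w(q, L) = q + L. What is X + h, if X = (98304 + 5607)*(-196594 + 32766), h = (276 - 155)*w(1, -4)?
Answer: -17023531671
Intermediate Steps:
w(q, L) = L + q
h = -363 (h = (276 - 155)*(-4 + 1) = 121*(-3) = -363)
X = -17023531308 (X = 103911*(-163828) = -17023531308)
X + h = -17023531308 - 363 = -17023531671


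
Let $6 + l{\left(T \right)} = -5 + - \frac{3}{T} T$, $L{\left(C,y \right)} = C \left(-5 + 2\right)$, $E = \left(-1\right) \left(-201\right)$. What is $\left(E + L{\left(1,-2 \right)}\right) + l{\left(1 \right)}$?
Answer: $184$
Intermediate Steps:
$E = 201$
$L{\left(C,y \right)} = - 3 C$ ($L{\left(C,y \right)} = C \left(-3\right) = - 3 C$)
$l{\left(T \right)} = -14$ ($l{\left(T \right)} = -6 + \left(-5 + - \frac{3}{T} T\right) = -6 - 8 = -14$)
$\left(E + L{\left(1,-2 \right)}\right) + l{\left(1 \right)} = \left(201 - 3\right) - 14 = 198 - 14 = 184$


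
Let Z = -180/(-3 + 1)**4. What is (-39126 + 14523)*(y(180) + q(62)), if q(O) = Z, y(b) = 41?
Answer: -2927757/4 ≈ -7.3194e+5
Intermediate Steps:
Z = -45/4 (Z = -180/(((-2)**2)**2) = -180/(4**2) = -180/16 = -180*1/16 = -45/4 ≈ -11.250)
q(O) = -45/4
(-39126 + 14523)*(y(180) + q(62)) = (-39126 + 14523)*(41 - 45/4) = -24603*119/4 = -2927757/4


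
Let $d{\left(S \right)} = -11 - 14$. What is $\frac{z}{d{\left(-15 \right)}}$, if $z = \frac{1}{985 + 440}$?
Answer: $- \frac{1}{35625} \approx -2.807 \cdot 10^{-5}$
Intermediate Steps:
$d{\left(S \right)} = -25$
$z = \frac{1}{1425} \approx 0.00070175$
$\frac{z}{d{\left(-15 \right)}} = \frac{1}{1425 \left(-25\right)} = \frac{1}{1425} \left(- \frac{1}{25}\right) = - \frac{1}{35625}$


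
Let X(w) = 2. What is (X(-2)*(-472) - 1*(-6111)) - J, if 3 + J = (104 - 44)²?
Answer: 1570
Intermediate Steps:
J = 3597 (J = -3 + (104 - 44)² = -3 + 60² = -3 + 3600 = 3597)
(X(-2)*(-472) - 1*(-6111)) - J = (2*(-472) - 1*(-6111)) - 1*3597 = (-944 + 6111) - 3597 = 5167 - 3597 = 1570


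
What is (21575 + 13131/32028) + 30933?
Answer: 560579785/10676 ≈ 52508.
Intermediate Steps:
(21575 + 13131/32028) + 30933 = (21575 + 13131*(1/32028)) + 30933 = (21575 + 4377/10676) + 30933 = 230339077/10676 + 30933 = 560579785/10676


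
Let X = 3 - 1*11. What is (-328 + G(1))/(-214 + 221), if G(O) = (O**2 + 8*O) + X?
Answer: -327/7 ≈ -46.714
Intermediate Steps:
X = -8 (X = 3 - 11 = -8)
G(O) = -8 + O**2 + 8*O (G(O) = (O**2 + 8*O) - 8 = -8 + O**2 + 8*O)
(-328 + G(1))/(-214 + 221) = (-328 + (-8 + 1**2 + 8*1))/(-214 + 221) = (-328 + (-8 + 1 + 8))/7 = (-328 + 1)*(1/7) = -327*1/7 = -327/7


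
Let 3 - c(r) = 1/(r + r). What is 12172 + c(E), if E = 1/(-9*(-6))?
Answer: 12148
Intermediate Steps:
E = 1/54 ≈ 0.018519
c(r) = 3 - 1/(2*r) (c(r) = 3 - 1/(r + r) = 3 - 1/(2*r))
12172 + c(E) = 12172 + (3 - 1/(2*1/54)) = 12172 + (3 - ½*54) = 12172 + (3 - 27) = 12172 - 24 = 12148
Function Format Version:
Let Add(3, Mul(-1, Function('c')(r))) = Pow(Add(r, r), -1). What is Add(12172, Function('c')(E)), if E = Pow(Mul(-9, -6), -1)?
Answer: 12148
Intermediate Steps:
E = Rational(1, 54) (E = Pow(54, -1) = Rational(1, 54) ≈ 0.018519)
Function('c')(r) = Add(3, Mul(Rational(-1, 2), Pow(r, -1))) (Function('c')(r) = Add(3, Mul(-1, Pow(Add(r, r), -1))) = Add(3, Mul(-1, Pow(Mul(2, r), -1))) = Add(3, Mul(-1, Mul(Rational(1, 2), Pow(r, -1)))) = Add(3, Mul(Rational(-1, 2), Pow(r, -1))))
Add(12172, Function('c')(E)) = Add(12172, Add(3, Mul(Rational(-1, 2), Pow(Rational(1, 54), -1)))) = Add(12172, Add(3, Mul(Rational(-1, 2), 54))) = Add(12172, Add(3, -27)) = Add(12172, -24) = 12148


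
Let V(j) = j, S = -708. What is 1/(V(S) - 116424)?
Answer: -1/117132 ≈ -8.5374e-6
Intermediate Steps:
1/(V(S) - 116424) = 1/(-708 - 116424) = 1/(-117132) = -1/117132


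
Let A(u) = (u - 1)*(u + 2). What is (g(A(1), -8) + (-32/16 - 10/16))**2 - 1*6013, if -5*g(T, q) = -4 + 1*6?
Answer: -9606159/1600 ≈ -6003.9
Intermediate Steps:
A(u) = (-1 + u)*(2 + u)
g(T, q) = -2/5 (g(T, q) = -(-4 + 1*6)/5 = -(-4 + 6)/5 = -1/5*2 = -2/5)
(g(A(1), -8) + (-32/16 - 10/16))**2 - 1*6013 = (-2/5 + (-32/16 - 10/16))**2 - 1*6013 = (-2/5 + (-32*1/16 - 10*1/16))**2 - 6013 = (-2/5 + (-2 - 5/8))**2 - 6013 = (-2/5 - 21/8)**2 - 6013 = (-121/40)**2 - 6013 = 14641/1600 - 6013 = -9606159/1600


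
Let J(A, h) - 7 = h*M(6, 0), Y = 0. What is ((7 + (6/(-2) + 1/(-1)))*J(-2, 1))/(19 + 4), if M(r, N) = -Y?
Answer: 21/23 ≈ 0.91304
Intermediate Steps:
M(r, N) = 0 (M(r, N) = -1*0 = 0)
J(A, h) = 7 (J(A, h) = 7 + h*0 = 7 + 0 = 7)
((7 + (6/(-2) + 1/(-1)))*J(-2, 1))/(19 + 4) = ((7 + (6/(-2) + 1/(-1)))*7)/(19 + 4) = ((7 + (6*(-½) + 1*(-1)))*7)/23 = ((7 + (-3 - 1))*7)*(1/23) = ((7 - 4)*7)*(1/23) = (3*7)*(1/23) = 21*(1/23) = 21/23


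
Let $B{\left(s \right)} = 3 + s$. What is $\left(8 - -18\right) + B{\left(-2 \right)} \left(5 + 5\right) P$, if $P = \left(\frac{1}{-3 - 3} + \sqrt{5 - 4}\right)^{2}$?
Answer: $\frac{593}{18} \approx 32.944$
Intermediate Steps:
$P = \frac{25}{36}$ ($P = \left(\frac{1}{-6} + \sqrt{1}\right)^{2} = \left(- \frac{1}{6} + 1\right)^{2} = \left(\frac{5}{6}\right)^{2} = \frac{25}{36} \approx 0.69444$)
$\left(8 - -18\right) + B{\left(-2 \right)} \left(5 + 5\right) P = \left(8 - -18\right) + \left(3 - 2\right) \left(5 + 5\right) \frac{25}{36} = \left(8 + 18\right) + 1 \cdot 10 \cdot \frac{25}{36} = 26 + 1 \cdot \frac{125}{18} = 26 + \frac{125}{18} = \frac{593}{18}$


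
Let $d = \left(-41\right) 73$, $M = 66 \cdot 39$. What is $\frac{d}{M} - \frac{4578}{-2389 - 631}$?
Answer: $\frac{343114}{971685} \approx 0.35311$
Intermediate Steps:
$M = 2574$
$d = -2993$
$\frac{d}{M} - \frac{4578}{-2389 - 631} = - \frac{2993}{2574} - \frac{4578}{-2389 - 631} = \left(-2993\right) \frac{1}{2574} - \frac{4578}{-3020} = - \frac{2993}{2574} - - \frac{2289}{1510} = - \frac{2993}{2574} + \frac{2289}{1510} = \frac{343114}{971685}$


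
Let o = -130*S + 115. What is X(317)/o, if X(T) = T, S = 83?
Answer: -317/10675 ≈ -0.029696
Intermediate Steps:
o = -10675 (o = -130*83 + 115 = -10790 + 115 = -10675)
X(317)/o = 317/(-10675) = 317*(-1/10675) = -317/10675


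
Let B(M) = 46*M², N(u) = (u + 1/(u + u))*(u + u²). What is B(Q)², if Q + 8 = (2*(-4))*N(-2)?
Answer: 1300612096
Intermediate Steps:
N(u) = (u + u²)*(u + 1/(2*u)) (N(u) = (u + 1/(2*u))*(u + u²) = (u + u²)*(u + 1/(2*u)))
Q = 28 (Q = -8 + (2*(-4))*(½ + (-2)² + (-2)³ + (½)*(-2)) = -8 - 8*(½ + 4 - 8 - 1) = -8 - 8*(-9/2) = -8 + 36 = 28)
B(Q)² = (46*28²)² = (46*784)² = 36064² = 1300612096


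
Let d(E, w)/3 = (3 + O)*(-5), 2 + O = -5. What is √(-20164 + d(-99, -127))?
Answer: 2*I*√5026 ≈ 141.79*I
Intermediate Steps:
O = -7 (O = -2 - 5 = -7)
d(E, w) = 60 (d(E, w) = 3*((3 - 7)*(-5)) = 3*(-4*(-5)) = 3*20 = 60)
√(-20164 + d(-99, -127)) = √(-20164 + 60) = √(-20104) = 2*I*√5026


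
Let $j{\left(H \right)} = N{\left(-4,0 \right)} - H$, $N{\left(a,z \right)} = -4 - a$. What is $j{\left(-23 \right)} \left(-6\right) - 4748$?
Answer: $-4886$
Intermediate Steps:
$j{\left(H \right)} = - H$ ($j{\left(H \right)} = \left(-4 - -4\right) - H = \left(-4 + 4\right) - H = 0 - H = - H$)
$j{\left(-23 \right)} \left(-6\right) - 4748 = \left(-1\right) \left(-23\right) \left(-6\right) - 4748 = 23 \left(-6\right) - 4748 = -138 - 4748 = -4886$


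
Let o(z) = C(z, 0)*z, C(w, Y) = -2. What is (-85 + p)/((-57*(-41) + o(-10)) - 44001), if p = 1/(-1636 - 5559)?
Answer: 152894/74907145 ≈ 0.0020411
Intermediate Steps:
p = -1/7195 (p = 1/(-7195) = -1/7195 ≈ -0.00013899)
o(z) = -2*z
(-85 + p)/((-57*(-41) + o(-10)) - 44001) = (-85 - 1/7195)/((-57*(-41) - 2*(-10)) - 44001) = -611576/(7195*((2337 + 20) - 44001)) = -611576/(7195*(2357 - 44001)) = -611576/7195/(-41644) = -611576/7195*(-1/41644) = 152894/74907145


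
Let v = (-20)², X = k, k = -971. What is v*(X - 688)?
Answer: -663600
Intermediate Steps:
X = -971
v = 400
v*(X - 688) = 400*(-971 - 688) = 400*(-1659) = -663600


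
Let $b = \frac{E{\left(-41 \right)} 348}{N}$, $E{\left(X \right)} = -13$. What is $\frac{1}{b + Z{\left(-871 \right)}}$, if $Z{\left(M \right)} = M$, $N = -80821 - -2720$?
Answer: $- \frac{78101}{68021447} \approx -0.0011482$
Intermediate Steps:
$N = -78101$ ($N = -80821 + 2720 = -78101$)
$b = \frac{4524}{78101}$ ($b = \frac{\left(-13\right) 348}{-78101} = \left(-4524\right) \left(- \frac{1}{78101}\right) = \frac{4524}{78101} \approx 0.057925$)
$\frac{1}{b + Z{\left(-871 \right)}} = \frac{1}{\frac{4524}{78101} - 871} = \frac{1}{- \frac{68021447}{78101}} = - \frac{78101}{68021447}$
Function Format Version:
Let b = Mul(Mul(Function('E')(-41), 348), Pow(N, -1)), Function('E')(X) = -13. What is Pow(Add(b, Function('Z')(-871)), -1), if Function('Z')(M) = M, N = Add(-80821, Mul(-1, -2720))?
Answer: Rational(-78101, 68021447) ≈ -0.0011482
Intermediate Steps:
N = -78101 (N = Add(-80821, 2720) = -78101)
b = Rational(4524, 78101) (b = Mul(Mul(-13, 348), Pow(-78101, -1)) = Mul(-4524, Rational(-1, 78101)) = Rational(4524, 78101) ≈ 0.057925)
Pow(Add(b, Function('Z')(-871)), -1) = Pow(Add(Rational(4524, 78101), -871), -1) = Pow(Rational(-68021447, 78101), -1) = Rational(-78101, 68021447)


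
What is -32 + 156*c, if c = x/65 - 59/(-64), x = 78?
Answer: 23921/80 ≈ 299.01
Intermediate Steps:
c = 679/320 (c = 78/65 - 59/(-64) = 78*(1/65) - 59*(-1/64) = 6/5 + 59/64 = 679/320 ≈ 2.1219)
-32 + 156*c = -32 + 156*(679/320) = -32 + 26481/80 = 23921/80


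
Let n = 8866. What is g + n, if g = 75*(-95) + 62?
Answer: 1803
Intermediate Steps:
g = -7063 (g = -7125 + 62 = -7063)
g + n = -7063 + 8866 = 1803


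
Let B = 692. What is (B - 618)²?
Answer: 5476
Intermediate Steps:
(B - 618)² = (692 - 618)² = 74² = 5476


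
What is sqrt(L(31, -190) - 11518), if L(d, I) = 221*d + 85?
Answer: I*sqrt(4582) ≈ 67.69*I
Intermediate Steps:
L(d, I) = 85 + 221*d
sqrt(L(31, -190) - 11518) = sqrt((85 + 221*31) - 11518) = sqrt((85 + 6851) - 11518) = sqrt(6936 - 11518) = sqrt(-4582) = I*sqrt(4582)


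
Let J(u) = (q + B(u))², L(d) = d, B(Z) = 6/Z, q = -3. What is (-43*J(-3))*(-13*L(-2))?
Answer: -27950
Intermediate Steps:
J(u) = (-3 + 6/u)²
(-43*J(-3))*(-13*L(-2)) = (-387*(-2 - 3)²/(-3)²)*(-13*(-2)) = -387*(-5)²/9*26 = -387*25/9*26 = -43*25*26 = -1075*26 = -27950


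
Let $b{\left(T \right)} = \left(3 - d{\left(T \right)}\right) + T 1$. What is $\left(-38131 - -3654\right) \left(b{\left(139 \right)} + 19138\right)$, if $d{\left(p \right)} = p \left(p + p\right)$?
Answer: $667543674$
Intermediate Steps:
$d{\left(p \right)} = 2 p^{2}$ ($d{\left(p \right)} = p 2 p = 2 p^{2}$)
$b{\left(T \right)} = 3 + T - 2 T^{2}$ ($b{\left(T \right)} = \left(3 - 2 T^{2}\right) + T 1 = \left(3 - 2 T^{2}\right) + T = 3 + T - 2 T^{2}$)
$\left(-38131 - -3654\right) \left(b{\left(139 \right)} + 19138\right) = \left(-38131 - -3654\right) \left(\left(3 + 139 - 2 \cdot 139^{2}\right) + 19138\right) = \left(-38131 + \left(3740 - 86\right)\right) \left(\left(3 + 139 - 38642\right) + 19138\right) = \left(-38131 + 3654\right) \left(\left(3 + 139 - 38642\right) + 19138\right) = - 34477 \left(-38500 + 19138\right) = \left(-34477\right) \left(-19362\right) = 667543674$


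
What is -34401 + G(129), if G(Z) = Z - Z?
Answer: -34401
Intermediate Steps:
G(Z) = 0
-34401 + G(129) = -34401 + 0 = -34401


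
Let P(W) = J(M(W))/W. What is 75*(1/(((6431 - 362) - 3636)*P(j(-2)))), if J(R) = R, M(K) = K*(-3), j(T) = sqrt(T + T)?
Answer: -25/2433 ≈ -0.010275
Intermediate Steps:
j(T) = sqrt(2)*sqrt(T) (j(T) = sqrt(2*T) = sqrt(2)*sqrt(T))
M(K) = -3*K
P(W) = -3 (P(W) = (-3*W)/W = -3)
75*(1/(((6431 - 362) - 3636)*P(j(-2)))) = 75*(1/(((6431 - 362) - 3636)*(-3))) = 75*(-1/3/(6069 - 3636)) = 75*(-1/3/2433) = 75*((1/2433)*(-1/3)) = 75*(-1/7299) = -25/2433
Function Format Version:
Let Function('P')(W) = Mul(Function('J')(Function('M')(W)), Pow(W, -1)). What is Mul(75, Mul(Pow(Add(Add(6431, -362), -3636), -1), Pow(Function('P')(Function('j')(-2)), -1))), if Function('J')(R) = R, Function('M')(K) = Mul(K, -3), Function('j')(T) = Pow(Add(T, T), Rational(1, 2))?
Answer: Rational(-25, 2433) ≈ -0.010275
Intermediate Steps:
Function('j')(T) = Mul(Pow(2, Rational(1, 2)), Pow(T, Rational(1, 2))) (Function('j')(T) = Pow(Mul(2, T), Rational(1, 2)) = Mul(Pow(2, Rational(1, 2)), Pow(T, Rational(1, 2))))
Function('M')(K) = Mul(-3, K)
Function('P')(W) = -3 (Function('P')(W) = Mul(Mul(-3, W), Pow(W, -1)) = -3)
Mul(75, Mul(Pow(Add(Add(6431, -362), -3636), -1), Pow(Function('P')(Function('j')(-2)), -1))) = Mul(75, Mul(Pow(Add(Add(6431, -362), -3636), -1), Pow(-3, -1))) = Mul(75, Mul(Pow(Add(6069, -3636), -1), Rational(-1, 3))) = Mul(75, Mul(Pow(2433, -1), Rational(-1, 3))) = Mul(75, Mul(Rational(1, 2433), Rational(-1, 3))) = Mul(75, Rational(-1, 7299)) = Rational(-25, 2433)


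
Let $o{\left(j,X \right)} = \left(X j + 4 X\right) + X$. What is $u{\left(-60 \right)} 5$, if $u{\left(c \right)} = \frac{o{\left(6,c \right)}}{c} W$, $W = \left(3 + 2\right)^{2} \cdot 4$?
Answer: $5500$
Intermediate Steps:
$o{\left(j,X \right)} = 5 X + X j$ ($o{\left(j,X \right)} = \left(4 X + X j\right) + X = 5 X + X j$)
$W = 100$ ($W = 5^{2} \cdot 4 = 25 \cdot 4 = 100$)
$u{\left(c \right)} = 1100$ ($u{\left(c \right)} = \frac{c \left(5 + 6\right)}{c} 100 = \frac{c 11}{c} 100 = \frac{11 c}{c} 100 = 11 \cdot 100 = 1100$)
$u{\left(-60 \right)} 5 = 1100 \cdot 5 = 5500$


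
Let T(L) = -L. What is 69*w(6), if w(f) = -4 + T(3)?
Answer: -483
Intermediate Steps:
w(f) = -7 (w(f) = -4 - 1*3 = -4 - 3 = -7)
69*w(6) = 69*(-7) = -483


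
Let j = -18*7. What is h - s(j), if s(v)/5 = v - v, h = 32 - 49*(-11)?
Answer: 571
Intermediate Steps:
h = 571 (h = 32 + 539 = 571)
j = -126
s(v) = 0 (s(v) = 5*(v - v) = 5*0 = 0)
h - s(j) = 571 - 1*0 = 571 + 0 = 571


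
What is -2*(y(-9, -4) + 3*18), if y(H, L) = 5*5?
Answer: -158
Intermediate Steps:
y(H, L) = 25
-2*(y(-9, -4) + 3*18) = -2*(25 + 3*18) = -2*(25 + 54) = -2*79 = -158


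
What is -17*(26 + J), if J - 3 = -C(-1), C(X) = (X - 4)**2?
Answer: -68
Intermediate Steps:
C(X) = (-4 + X)**2
J = -22 (J = 3 - (-4 - 1)**2 = 3 - 1*(-5)**2 = 3 - 1*25 = 3 - 25 = -22)
-17*(26 + J) = -17*(26 - 22) = -17*4 = -68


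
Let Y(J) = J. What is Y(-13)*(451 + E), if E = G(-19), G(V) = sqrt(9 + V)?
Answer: -5863 - 13*I*sqrt(10) ≈ -5863.0 - 41.11*I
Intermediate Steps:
E = I*sqrt(10) (E = sqrt(9 - 19) = sqrt(-10) = I*sqrt(10) ≈ 3.1623*I)
Y(-13)*(451 + E) = -13*(451 + I*sqrt(10)) = -5863 - 13*I*sqrt(10)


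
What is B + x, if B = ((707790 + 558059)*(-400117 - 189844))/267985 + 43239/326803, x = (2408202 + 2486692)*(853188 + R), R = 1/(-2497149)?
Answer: 913332090863779578724362651122/218696069148626295 ≈ 4.1763e+12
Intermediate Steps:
R = -1/2497149 ≈ -4.0046e-7
x = 10428755524167377834/2497149 (x = (2408202 + 2486692)*(853188 - 1/2497149) = 4894894*(2130537561011/2497149) = 10428755524167377834/2497149 ≈ 4.1763e+12)
B = -244056972706547452/87578301955 (B = (1265849*(-589961))*(1/267985) + 43239*(1/326803) = -746801541889*1/267985 + 43239/326803 = -746801541889/267985 + 43239/326803 = -244056972706547452/87578301955 ≈ -2.7867e+6)
B + x = -244056972706547452/87578301955 + 10428755524167377834/2497149 = 913332090863779578724362651122/218696069148626295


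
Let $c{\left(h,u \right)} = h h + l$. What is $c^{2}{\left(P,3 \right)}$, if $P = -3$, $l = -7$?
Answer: $4$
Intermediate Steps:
$c{\left(h,u \right)} = -7 + h^{2}$ ($c{\left(h,u \right)} = h h - 7 = h^{2} - 7 = -7 + h^{2}$)
$c^{2}{\left(P,3 \right)} = \left(-7 + \left(-3\right)^{2}\right)^{2} = \left(-7 + 9\right)^{2} = 2^{2} = 4$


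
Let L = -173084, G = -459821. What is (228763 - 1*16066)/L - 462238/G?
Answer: -17796545245/79587657964 ≈ -0.22361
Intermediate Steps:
(228763 - 1*16066)/L - 462238/G = (228763 - 1*16066)/(-173084) - 462238/(-459821) = (228763 - 16066)*(-1/173084) - 462238*(-1/459821) = 212697*(-1/173084) + 462238/459821 = -212697/173084 + 462238/459821 = -17796545245/79587657964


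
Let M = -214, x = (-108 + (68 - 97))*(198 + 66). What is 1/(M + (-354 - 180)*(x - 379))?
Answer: 1/19515884 ≈ 5.1240e-8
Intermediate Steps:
x = -36168 (x = (-108 - 29)*264 = -137*264 = -36168)
1/(M + (-354 - 180)*(x - 379)) = 1/(-214 + (-354 - 180)*(-36168 - 379)) = 1/(-214 - 534*(-36547)) = 1/(-214 + 19516098) = 1/19515884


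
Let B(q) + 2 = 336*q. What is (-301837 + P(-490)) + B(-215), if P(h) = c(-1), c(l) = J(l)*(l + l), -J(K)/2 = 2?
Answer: -374071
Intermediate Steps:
B(q) = -2 + 336*q
J(K) = -4 (J(K) = -2*2 = -4)
c(l) = -8*l (c(l) = -4*(l + l) = -8*l)
P(h) = 8 (P(h) = -8*(-1) = 8)
(-301837 + P(-490)) + B(-215) = (-301837 + 8) + (-2 + 336*(-215)) = -301829 + (-2 - 72240) = -301829 - 72242 = -374071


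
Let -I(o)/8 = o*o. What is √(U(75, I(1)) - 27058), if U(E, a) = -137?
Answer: 7*I*√555 ≈ 164.91*I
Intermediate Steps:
I(o) = -8*o² (I(o) = -8*o*o = -8*o²)
√(U(75, I(1)) - 27058) = √(-137 - 27058) = √(-27195) = 7*I*√555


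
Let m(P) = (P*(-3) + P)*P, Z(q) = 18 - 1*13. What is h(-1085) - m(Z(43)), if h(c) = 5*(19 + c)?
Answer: -5280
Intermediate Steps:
Z(q) = 5 (Z(q) = 18 - 13 = 5)
h(c) = 95 + 5*c
m(P) = -2*P**2 (m(P) = (-3*P + P)*P = (-2*P)*P = -2*P**2)
h(-1085) - m(Z(43)) = (95 + 5*(-1085)) - (-2)*5**2 = (95 - 5425) - (-2)*25 = -5330 - 1*(-50) = -5330 + 50 = -5280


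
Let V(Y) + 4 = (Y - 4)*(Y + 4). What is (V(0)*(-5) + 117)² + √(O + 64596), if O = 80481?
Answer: 47089 + √145077 ≈ 47470.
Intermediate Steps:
V(Y) = -4 + (-4 + Y)*(4 + Y) (V(Y) = -4 + (Y - 4)*(Y + 4) = -4 + (-4 + Y)*(4 + Y))
(V(0)*(-5) + 117)² + √(O + 64596) = ((-20 + 0²)*(-5) + 117)² + √(80481 + 64596) = ((-20 + 0)*(-5) + 117)² + √145077 = (-20*(-5) + 117)² + √145077 = (100 + 117)² + √145077 = 217² + √145077 = 47089 + √145077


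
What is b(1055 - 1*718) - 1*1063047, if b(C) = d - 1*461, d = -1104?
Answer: -1064612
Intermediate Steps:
b(C) = -1565 (b(C) = -1104 - 1*461 = -1104 - 461 = -1565)
b(1055 - 1*718) - 1*1063047 = -1565 - 1*1063047 = -1565 - 1063047 = -1064612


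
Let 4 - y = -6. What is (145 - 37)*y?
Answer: 1080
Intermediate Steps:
y = 10 (y = 4 - 1*(-6) = 4 + 6 = 10)
(145 - 37)*y = (145 - 37)*10 = 108*10 = 1080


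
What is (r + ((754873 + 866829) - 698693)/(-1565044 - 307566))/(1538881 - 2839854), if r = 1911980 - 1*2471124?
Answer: 1047059568849/2436215049530 ≈ 0.42979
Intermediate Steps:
r = -559144 (r = 1911980 - 2471124 = -559144)
(r + ((754873 + 866829) - 698693)/(-1565044 - 307566))/(1538881 - 2839854) = (-559144 + ((754873 + 866829) - 698693)/(-1565044 - 307566))/(1538881 - 2839854) = (-559144 + (1621702 - 698693)/(-1872610))/(-1300973) = (-559144 + 923009*(-1/1872610))*(-1/1300973) = (-559144 - 923009/1872610)*(-1/1300973) = -1047059568849/1872610*(-1/1300973) = 1047059568849/2436215049530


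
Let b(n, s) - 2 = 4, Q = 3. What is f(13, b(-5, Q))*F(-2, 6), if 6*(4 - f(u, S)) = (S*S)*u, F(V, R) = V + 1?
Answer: 74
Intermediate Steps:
b(n, s) = 6 (b(n, s) = 2 + 4 = 6)
F(V, R) = 1 + V
f(u, S) = 4 - u*S²/6 (f(u, S) = 4 - S*S*u/6 = 4 - S²*u/6 = 4 - u*S²/6)
f(13, b(-5, Q))*F(-2, 6) = (4 - ⅙*13*6²)*(1 - 2) = (4 - ⅙*13*36)*(-1) = (4 - 78)*(-1) = -74*(-1) = 74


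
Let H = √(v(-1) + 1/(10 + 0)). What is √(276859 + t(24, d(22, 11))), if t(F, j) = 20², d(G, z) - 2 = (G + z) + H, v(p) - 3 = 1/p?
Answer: √277259 ≈ 526.55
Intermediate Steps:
v(p) = 3 + 1/p
H = √210/10 (H = √((3 + 1/(-1)) + 1/(10 + 0)) = √((3 - 1) + 1/10) = √(2 + ⅒) = √(21/10) = √210/10 ≈ 1.4491)
d(G, z) = 2 + G + z + √210/10 (d(G, z) = 2 + ((G + z) + √210/10) = 2 + (G + z + √210/10) = 2 + G + z + √210/10)
t(F, j) = 400
√(276859 + t(24, d(22, 11))) = √(276859 + 400) = √277259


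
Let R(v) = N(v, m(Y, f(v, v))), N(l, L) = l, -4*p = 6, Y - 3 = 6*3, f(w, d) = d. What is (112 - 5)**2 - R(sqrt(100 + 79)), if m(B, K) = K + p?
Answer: 11449 - sqrt(179) ≈ 11436.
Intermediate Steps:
Y = 21 (Y = 3 + 6*3 = 3 + 18 = 21)
p = -3/2 (p = -1/4*6 = -3/2 ≈ -1.5000)
m(B, K) = -3/2 + K (m(B, K) = K - 3/2 = -3/2 + K)
R(v) = v
(112 - 5)**2 - R(sqrt(100 + 79)) = (112 - 5)**2 - sqrt(100 + 79) = 107**2 - sqrt(179) = 11449 - sqrt(179)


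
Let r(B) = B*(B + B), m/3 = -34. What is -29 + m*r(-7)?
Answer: -10025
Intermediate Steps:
m = -102 (m = 3*(-34) = -102)
r(B) = 2*B² (r(B) = B*(2*B) = 2*B²)
-29 + m*r(-7) = -29 - 204*(-7)² = -29 - 204*49 = -29 - 102*98 = -29 - 9996 = -10025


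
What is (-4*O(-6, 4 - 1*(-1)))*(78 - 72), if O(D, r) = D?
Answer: 144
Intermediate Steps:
(-4*O(-6, 4 - 1*(-1)))*(78 - 72) = (-4*(-6))*(78 - 72) = 24*6 = 144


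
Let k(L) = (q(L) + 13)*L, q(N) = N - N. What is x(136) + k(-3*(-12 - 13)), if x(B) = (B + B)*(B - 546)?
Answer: -110545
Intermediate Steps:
q(N) = 0
x(B) = 2*B*(-546 + B) (x(B) = (2*B)*(-546 + B) = 2*B*(-546 + B))
k(L) = 13*L (k(L) = (0 + 13)*L = 13*L)
x(136) + k(-3*(-12 - 13)) = 2*136*(-546 + 136) + 13*(-3*(-12 - 13)) = 2*136*(-410) + 13*(-3*(-25)) = -111520 + 13*75 = -111520 + 975 = -110545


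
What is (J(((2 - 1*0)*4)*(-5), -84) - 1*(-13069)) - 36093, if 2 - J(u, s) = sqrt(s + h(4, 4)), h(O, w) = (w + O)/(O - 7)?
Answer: -23022 - 2*I*sqrt(195)/3 ≈ -23022.0 - 9.3095*I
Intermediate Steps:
h(O, w) = (O + w)/(-7 + O)
J(u, s) = 2 - sqrt(-8/3 + s) (J(u, s) = 2 - sqrt(s + (4 + 4)/(-7 + 4)) = 2 - sqrt(s + 8/(-3)) = 2 - sqrt(s - 1/3*8) = 2 - sqrt(s - 8/3) = 2 - sqrt(-8/3 + s))
(J(((2 - 1*0)*4)*(-5), -84) - 1*(-13069)) - 36093 = ((2 - sqrt(-24 + 9*(-84))/3) - 1*(-13069)) - 36093 = ((2 - sqrt(-24 - 756)/3) + 13069) - 36093 = ((2 - 2*I*sqrt(195)/3) + 13069) - 36093 = (13071 - 2*I*sqrt(195)/3) - 36093 = -23022 - 2*I*sqrt(195)/3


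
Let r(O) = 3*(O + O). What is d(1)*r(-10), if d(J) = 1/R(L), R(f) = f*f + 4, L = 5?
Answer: -60/29 ≈ -2.0690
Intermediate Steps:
R(f) = 4 + f² (R(f) = f² + 4 = 4 + f²)
r(O) = 6*O (r(O) = 3*(2*O) = 6*O)
d(J) = 1/29 (d(J) = 1/(4 + 5²) = 1/(4 + 25) = 1/29)
d(1)*r(-10) = (6*(-10))/29 = (1/29)*(-60) = -60/29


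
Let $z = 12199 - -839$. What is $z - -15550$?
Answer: $28588$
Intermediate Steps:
$z = 13038$ ($z = 12199 + 839 = 13038$)
$z - -15550 = 13038 - -15550 = 13038 + 15550 = 28588$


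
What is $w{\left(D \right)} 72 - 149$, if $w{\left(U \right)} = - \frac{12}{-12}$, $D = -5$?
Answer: $-77$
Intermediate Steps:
$w{\left(U \right)} = 1$ ($w{\left(U \right)} = \left(-12\right) \left(- \frac{1}{12}\right) = 1$)
$w{\left(D \right)} 72 - 149 = 1 \cdot 72 - 149 = 72 - 149 = -77$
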